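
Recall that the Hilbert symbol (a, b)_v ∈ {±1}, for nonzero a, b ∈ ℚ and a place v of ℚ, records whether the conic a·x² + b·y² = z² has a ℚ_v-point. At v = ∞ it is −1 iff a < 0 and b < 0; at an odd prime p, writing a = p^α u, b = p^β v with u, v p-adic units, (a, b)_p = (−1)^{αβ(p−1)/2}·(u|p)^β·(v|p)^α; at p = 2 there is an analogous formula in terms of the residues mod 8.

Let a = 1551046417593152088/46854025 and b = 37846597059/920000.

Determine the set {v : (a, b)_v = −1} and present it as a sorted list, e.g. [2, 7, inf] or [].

(a, b) ≡ (23142, 437) mod (ℚ^×)²; places V = {2, 3, 5, 7, 17, 19, 23, 29, 37, ∞}.
(a,b)_23: α=2, u≡9; β=-1, v≡15 (mod 23); (9|23)=+1, (15|23)=-1; sign (−1)^0·+1^-1·-1^2 = +1.
(a,b)_7: α=1, u≡2; β=0, v≡3 (mod 7); (2|7)=+1, (3|7)=-1; sign (−1)^0·+1^0·-1^1 = -1.
(a,b)_37: α=-4, u≡31; β=0, v≡3 (mod 37); (31|37)=-1, (3|37)=+1; sign (−1)^0·-1^0·+1^-4 = +1.
(a,b)_29: α=3, u≡12; β=2, v≡19 (mod 29); (12|29)=-1, (19|29)=-1; sign (−1)^0·-1^2·-1^3 = -1.
(a,b)_17: α=2, u≡10; β=0, v≡5 (mod 17); (10|17)=-1, (5|17)=-1; sign (−1)^0·-1^0·-1^2 = +1.
(a,b)_19: α=5, u≡15; β=3, v≡11 (mod 19); (15|19)=-1, (11|19)=+1; sign (−1)^1·-1^3·+1^5 = +1.
(a,b)_2: α=3, β=-6; u≡3, v≡5 (mod 8); ε(u)ε(v)=1·0, αω(v)=3·1, βω(u)=-6·1; sum ≡ 1  ⇒  -1.
(a,b)_5: α=-2, u≡3; β=-4, v≡2 (mod 5); (3|5)=-1, (2|5)=-1; sign (−1)^0·-1^-4·-1^-2 = +1.
(a,b)_∞: sgn(23142)=+, sgn(437)=+, so +1.
(a,b)_3: α=1, u≡1; β=8, v≡2 (mod 3); (1|3)=+1, (2|3)=-1; sign (−1)^0·+1^8·-1^1 = -1.
|Ram(23142, 437)| = 4, even; anisotropic at {2, 3, 7, 29}.

[2, 3, 7, 29]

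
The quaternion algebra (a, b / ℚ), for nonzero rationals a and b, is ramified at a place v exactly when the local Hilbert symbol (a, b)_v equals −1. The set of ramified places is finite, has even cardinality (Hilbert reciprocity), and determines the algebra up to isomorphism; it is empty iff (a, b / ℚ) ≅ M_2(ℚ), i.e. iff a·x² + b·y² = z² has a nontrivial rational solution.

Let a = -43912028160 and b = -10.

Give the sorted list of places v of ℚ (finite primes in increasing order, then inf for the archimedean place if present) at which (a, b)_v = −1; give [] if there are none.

[17, inf]

Mod squares: a ≡ -24310, b ≡ -10. Check v ∈ {∞, 2, 3, 5, 7, 11, 13, 17}.
v=17: a=17^1·(≡15), b=17^0·(≡7) mod 17; (15|17)=+1, (7|17)=-1; (−1)^{1·0·8}·(+1)^0·(-1)^1 = -1.
v=∞: -24310 < 0 and -10 < 0  ⇒  (a,b)_∞ = -1.
v=13: a=13^1·(≡11), b=13^0·(≡3) mod 13; (11|13)=-1, (3|13)=+1; (−1)^{1·0·6}·(-1)^0·(+1)^1 = +1.
v=7: a=7^2·(≡2), b=7^0·(≡4) mod 7; (2|7)=+1, (4|7)=+1; (−1)^{2·0·3}·(+1)^0·(+1)^2 = +1.
v=2: v_2(a)=13, v_2(b)=1; units ≡ 5, 3 (mod 8); ε·ε+αω+βω = 0·1+13·1+1·1 ≡ 0  ⇒  (a,b)_2 = +1.
v=11: a=11^1·(≡4), b=11^0·(≡1) mod 11; (4|11)=+1, (1|11)=+1; (−1)^{1·0·5}·(+1)^0·(+1)^1 = +1.
v=5: a=5^1·(≡3), b=5^1·(≡3) mod 5; (3|5)=-1, (3|5)=-1; (−1)^{1·1·2}·(-1)^1·(-1)^1 = +1.
v=3: a=3^2·(≡2), b=3^0·(≡2) mod 3; (2|3)=-1, (2|3)=-1; (−1)^{2·0·1}·(-1)^0·(-1)^2 = +1.
Ram(-24310, -10) = {17, ∞}; no ℚ_17-point on the conic.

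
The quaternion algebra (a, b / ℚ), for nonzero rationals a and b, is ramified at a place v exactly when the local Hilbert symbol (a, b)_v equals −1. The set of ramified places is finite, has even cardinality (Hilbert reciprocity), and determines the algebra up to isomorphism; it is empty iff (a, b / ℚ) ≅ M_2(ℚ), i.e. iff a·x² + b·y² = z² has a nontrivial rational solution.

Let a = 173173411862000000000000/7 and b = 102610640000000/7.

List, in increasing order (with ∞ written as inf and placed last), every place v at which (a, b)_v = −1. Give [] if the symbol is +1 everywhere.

(a, b) ≡ (266, 124355) mod (ℚ^×)²; places V = {2, 5, 7, 11, 17, 19, ∞}.
(a,b)_17: α=2, u≡7; β=1, v≡5 (mod 17); (7|17)=-1, (5|17)=-1; sign (−1)^0·-1^1·-1^2 = -1.
(a,b)_2: α=13, β=10; u≡5, v≡3 (mod 8); ε(u)ε(v)=0·1, αω(v)=13·1, βω(u)=10·1; sum ≡ 1  ⇒  -1.
(a,b)_19: α=5, u≡18; β=3, v≡11 (mod 19); (18|19)=-1, (11|19)=+1; sign (−1)^1·-1^3·+1^5 = +1.
(a,b)_7: α=-1, u≡3; β=-1, v≡6 (mod 7); (3|7)=-1, (6|7)=-1; sign (−1)^1·-1^-1·-1^-1 = -1.
(a,b)_5: α=12, u≡1; β=7, v≡1 (mod 5); (1|5)=+1, (1|5)=+1; sign (−1)^0·+1^7·+1^12 = +1.
(a,b)_∞: sgn(266)=+, sgn(124355)=+, so +1.
(a,b)_11: α=2, u≡7; β=1, v≡6 (mod 11); (7|11)=-1, (6|11)=-1; sign (−1)^0·-1^1·-1^2 = -1.
(266, 124355 / ℚ) ramifies at {2, 7, 11, 17}: a division algebra.

[2, 7, 11, 17]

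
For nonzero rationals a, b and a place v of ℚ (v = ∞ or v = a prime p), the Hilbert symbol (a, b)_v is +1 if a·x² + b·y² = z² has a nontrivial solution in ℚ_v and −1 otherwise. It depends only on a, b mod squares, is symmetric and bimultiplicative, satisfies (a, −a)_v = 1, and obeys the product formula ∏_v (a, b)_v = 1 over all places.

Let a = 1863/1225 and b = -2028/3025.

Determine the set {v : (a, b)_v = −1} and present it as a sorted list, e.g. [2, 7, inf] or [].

[3, 23]

Mod squares: a ≡ 23, b ≡ -3. Check v ∈ {∞, 2, 3, 5, 7, 11, 13, 23}.
v=13: a=13^0·(≡10), b=13^2·(≡3) mod 13; (10|13)=+1, (3|13)=+1; (−1)^{0·2·6}·(+1)^2·(+1)^0 = +1.
v=3: a=3^4·(≡2), b=3^1·(≡2) mod 3; (2|3)=-1, (2|3)=-1; (−1)^{4·1·1}·(-1)^1·(-1)^4 = -1.
v=23: a=23^1·(≡2), b=23^0·(≡15) mod 23; (2|23)=+1, (15|23)=-1; (−1)^{1·0·11}·(+1)^0·(-1)^1 = -1.
v=∞: 23 > 0 and -3 < 0  ⇒  (a,b)_∞ = +1.
v=5: a=5^-2·(≡2), b=5^-2·(≡2) mod 5; (2|5)=-1, (2|5)=-1; (−1)^{-2·-2·2}·(-1)^-2·(-1)^-2 = +1.
v=2: v_2(a)=0, v_2(b)=2; units ≡ 7, 5 (mod 8); ε·ε+αω+βω = 1·0+0·1+2·0 ≡ 0  ⇒  (a,b)_2 = +1.
v=7: a=7^-2·(≡2), b=7^0·(≡2) mod 7; (2|7)=+1, (2|7)=+1; (−1)^{-2·0·3}·(+1)^0·(+1)^-2 = +1.
v=11: a=11^0·(≡1), b=11^-2·(≡6) mod 11; (1|11)=+1, (6|11)=-1; (−1)^{0·-2·5}·(+1)^-2·(-1)^0 = +1.
(23, -3 / ℚ) ramifies at {3, 23}: a division algebra.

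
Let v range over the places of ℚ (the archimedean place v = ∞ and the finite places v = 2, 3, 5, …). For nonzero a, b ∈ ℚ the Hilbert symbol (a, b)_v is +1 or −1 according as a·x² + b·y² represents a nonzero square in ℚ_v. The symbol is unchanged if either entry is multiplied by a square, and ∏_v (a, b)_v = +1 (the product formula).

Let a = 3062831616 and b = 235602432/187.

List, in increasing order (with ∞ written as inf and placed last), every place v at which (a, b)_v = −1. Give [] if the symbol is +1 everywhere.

(a, b) ≡ (874, 2124694) mod (ℚ^×)²; places V = {2, 3, 11, 13, 17, 19, 23, ∞}.
(a,b)_23: α=1, u≡19; β=1, v≡17 (mod 23); (19|23)=-1, (17|23)=-1; sign (−1)^1·-1^1·-1^1 = -1.
(a,b)_2: α=9, β=9; u≡5, v≡3 (mod 8); ε(u)ε(v)=0·1, αω(v)=9·1, βω(u)=9·1; sum ≡ 0  ⇒  +1.
(a,b)_19: α=1, u≡2; β=1, v≡17 (mod 19); (2|19)=-1, (17|19)=+1; sign (−1)^1·-1^1·+1^1 = +1.
(a,b)_17: α=0, u≡11; β=-1, v≡4 (mod 17); (11|17)=-1, (4|17)=+1; sign (−1)^0·-1^-1·+1^0 = -1.
(a,b)_13: α=2, u≡3; β=1, v≡11 (mod 13); (3|13)=+1, (11|13)=-1; sign (−1)^0·+1^1·-1^2 = +1.
(a,b)_∞: sgn(874)=+, sgn(2124694)=+, so +1.
(a,b)_3: α=4, u≡1; β=4, v≡1 (mod 3); (1|3)=+1, (1|3)=+1; sign (−1)^0·+1^4·+1^4 = +1.
(a,b)_11: α=0, u≡9; β=-1, v≡9 (mod 11); (9|11)=+1, (9|11)=+1; sign (−1)^0·+1^-1·+1^0 = +1.
(874, 2124694 / ℚ) ramifies at {17, 23}: a division algebra.

[17, 23]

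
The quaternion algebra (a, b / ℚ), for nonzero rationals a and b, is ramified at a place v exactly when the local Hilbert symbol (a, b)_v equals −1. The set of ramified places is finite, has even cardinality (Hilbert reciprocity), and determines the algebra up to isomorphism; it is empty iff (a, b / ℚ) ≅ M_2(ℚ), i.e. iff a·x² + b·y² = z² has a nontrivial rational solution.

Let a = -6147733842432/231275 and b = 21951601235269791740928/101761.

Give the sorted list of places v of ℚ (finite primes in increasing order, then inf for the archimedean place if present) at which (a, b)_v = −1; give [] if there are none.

[2, 7, 13, 17]

Mod squares: a ≡ -4862, b ≡ 357. Check v ∈ {∞, 2, 3, 5, 7, 11, 13, 17, 29}.
v=∞: -4862 < 0 and 357 > 0  ⇒  (a,b)_∞ = +1.
v=13: a=13^3·(≡4), b=13^6·(≡2) mod 13; (4|13)=+1, (2|13)=-1; (−1)^{3·6·6}·(+1)^6·(-1)^3 = -1.
v=3: a=3^8·(≡1), b=3^17·(≡2) mod 3; (1|3)=+1, (2|3)=-1; (−1)^{8·17·1}·(+1)^17·(-1)^8 = +1.
v=2: v_2(a)=9, v_2(b)=10; units ≡ 1, 5 (mod 8); ε·ε+αω+βω = 0·0+9·1+10·0 ≡ 1  ⇒  (a,b)_2 = -1.
v=17: a=17^1·(≡5), b=17^3·(≡16) mod 17; (5|17)=-1, (16|17)=+1; (−1)^{1·3·8}·(-1)^3·(+1)^1 = -1.
v=29: a=29^-2·(≡19), b=29^-2·(≡16) mod 29; (19|29)=-1, (16|29)=+1; (−1)^{-2·-2·14}·(-1)^-2·(+1)^-2 = +1.
v=7: a=7^2·(≡3), b=7^1·(≡2) mod 7; (3|7)=-1, (2|7)=+1; (−1)^{2·1·3}·(-1)^1·(+1)^2 = -1.
v=11: a=11^-1·(≡4), b=11^-2·(≡4) mod 11; (4|11)=+1, (4|11)=+1; (−1)^{-1·-2·5}·(+1)^-2·(+1)^-1 = +1.
v=5: a=5^-2·(≡3), b=5^0·(≡3) mod 5; (3|5)=-1, (3|5)=-1; (−1)^{-2·0·2}·(-1)^0·(-1)^-2 = +1.
(-4862, 357 / ℚ) ramifies at {2, 7, 13, 17}: a division algebra.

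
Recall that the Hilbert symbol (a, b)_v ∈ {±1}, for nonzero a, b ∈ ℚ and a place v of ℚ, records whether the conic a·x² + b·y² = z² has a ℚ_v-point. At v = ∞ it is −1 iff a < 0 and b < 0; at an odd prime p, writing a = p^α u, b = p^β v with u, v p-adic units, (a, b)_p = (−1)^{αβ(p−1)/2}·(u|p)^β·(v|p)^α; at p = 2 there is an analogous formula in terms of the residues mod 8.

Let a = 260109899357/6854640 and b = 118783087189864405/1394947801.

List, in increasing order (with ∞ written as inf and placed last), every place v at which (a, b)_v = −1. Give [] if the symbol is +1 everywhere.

Mod squares: a ≡ 1155, b ≡ 805. Check v ∈ {∞, 2, 3, 5, 7, 11, 13, 17, 19, 23}.
v=17: a=17^0·(≡1), b=17^-2·(≡12) mod 17; (1|17)=+1, (12|17)=-1; (−1)^{0·-2·8}·(+1)^-2·(-1)^0 = +1.
v=19: a=19^4·(≡10), b=19^6·(≡6) mod 19; (10|19)=-1, (6|19)=+1; (−1)^{4·6·9}·(-1)^6·(+1)^4 = +1.
v=23: a=23^2·(≡5), b=23^3·(≡2) mod 23; (5|23)=-1, (2|23)=+1; (−1)^{2·3·11}·(-1)^3·(+1)^2 = -1.
v=2: v_2(a)=-4, v_2(b)=0; units ≡ 3, 5 (mod 8); ε·ε+αω+βω = 1·0+-4·1+0·1 ≡ 0  ⇒  (a,b)_2 = +1.
v=∞: 1155 > 0 and 805 > 0  ⇒  (a,b)_∞ = +1.
v=7: a=7^3·(≡2), b=7^3·(≡5) mod 7; (2|7)=+1, (5|7)=-1; (−1)^{3·3·3}·(+1)^3·(-1)^3 = +1.
v=3: a=3^-1·(≡1), b=3^0·(≡1) mod 3; (1|3)=+1, (1|3)=+1; (−1)^{-1·0·1}·(+1)^0·(+1)^-1 = +1.
v=5: a=5^-1·(≡4), b=5^1·(≡1) mod 5; (4|5)=+1, (1|5)=+1; (−1)^{-1·1·2}·(+1)^1·(+1)^-1 = +1.
v=13: a=13^-4·(≡8), b=13^-6·(≡3) mod 13; (8|13)=-1, (3|13)=+1; (−1)^{-4·-6·6}·(-1)^-6·(+1)^-4 = +1.
v=11: a=11^1·(≡8), b=11^2·(≡6) mod 11; (8|11)=-1, (6|11)=-1; (−1)^{1·2·5}·(-1)^2·(-1)^1 = -1.
|Ram(1155, 805)| = 2, even; anisotropic at {11, 23}.

[11, 23]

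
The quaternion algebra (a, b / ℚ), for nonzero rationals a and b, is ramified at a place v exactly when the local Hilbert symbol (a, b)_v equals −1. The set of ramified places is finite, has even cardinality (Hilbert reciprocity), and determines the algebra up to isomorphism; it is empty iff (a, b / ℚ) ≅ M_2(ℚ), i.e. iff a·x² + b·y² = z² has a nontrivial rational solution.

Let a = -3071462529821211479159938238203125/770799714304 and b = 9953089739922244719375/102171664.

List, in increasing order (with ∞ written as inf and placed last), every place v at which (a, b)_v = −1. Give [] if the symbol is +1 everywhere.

[2, 13, 31, 47]

Mod squares: a ≡ -1377805, b ≡ 31. Check v ∈ {∞, 2, 3, 5, 7, 11, 13, 17, 19, 31, 41, 47}.
v=41: a=41^3·(≡3), b=41^2·(≡1) mod 41; (3|41)=-1, (1|41)=+1; (−1)^{3·2·20}·(-1)^2·(+1)^3 = +1.
v=11: a=11^3·(≡10), b=11^2·(≡5) mod 11; (10|11)=-1, (5|11)=+1; (−1)^{3·2·5}·(-1)^2·(+1)^3 = +1.
v=17: a=17^6·(≡11), b=17^4·(≡6) mod 17; (11|17)=-1, (6|17)=-1; (−1)^{6·4·8}·(-1)^4·(-1)^6 = +1.
v=31: a=31^2·(≡27), b=31^1·(≡14) mod 31; (27|31)=-1, (14|31)=+1; (−1)^{2·1·15}·(-1)^1·(+1)^2 = -1.
v=13: a=13^3·(≡9), b=13^2·(≡5) mod 13; (9|13)=+1, (5|13)=-1; (−1)^{3·2·6}·(+1)^2·(-1)^3 = -1.
v=47: a=47^3·(≡10), b=47^2·(≡30) mod 47; (10|47)=-1, (30|47)=-1; (−1)^{3·2·23}·(-1)^2·(-1)^3 = -1.
v=3: a=3^4·(≡2), b=3^4·(≡1) mod 3; (2|3)=-1, (1|3)=+1; (−1)^{4·4·1}·(-1)^4·(+1)^4 = +1.
v=∞: -1377805 < 0 and 31 > 0  ⇒  (a,b)_∞ = +1.
v=7: a=7^0·(≡3), b=7^-2·(≡3) mod 7; (3|7)=-1, (3|7)=-1; (−1)^{0·-2·3}·(-1)^-2·(-1)^0 = +1.
v=2: v_2(a)=-14, v_2(b)=-4; units ≡ 3, 7 (mod 8); ε·ε+αω+βω = 1·1+-14·0+-4·1 ≡ 1  ⇒  (a,b)_2 = -1.
v=19: a=19^-6·(≡8), b=19^-4·(≡12) mod 19; (8|19)=-1, (12|19)=-1; (−1)^{-6·-4·9}·(-1)^-4·(-1)^-6 = +1.
v=5: a=5^7·(≡4), b=5^4·(≡4) mod 5; (4|5)=+1, (4|5)=+1; (−1)^{7·4·2}·(+1)^4·(+1)^7 = +1.
(-1377805, 31 / ℚ) ramifies at {2, 13, 31, 47}: a division algebra.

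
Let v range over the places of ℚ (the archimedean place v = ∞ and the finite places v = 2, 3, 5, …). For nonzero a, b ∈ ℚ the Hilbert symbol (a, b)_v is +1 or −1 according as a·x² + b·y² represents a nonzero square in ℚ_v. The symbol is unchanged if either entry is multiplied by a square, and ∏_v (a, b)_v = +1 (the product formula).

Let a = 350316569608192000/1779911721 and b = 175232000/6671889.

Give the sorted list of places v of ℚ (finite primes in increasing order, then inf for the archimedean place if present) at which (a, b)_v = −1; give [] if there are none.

[2, 17]

Mod squares: a ≡ 1870, b ≡ 5. Check v ∈ {∞, 2, 3, 5, 7, 11, 17, 37, 41}.
v=11: a=11^1·(≡5), b=11^0·(≡5) mod 11; (5|11)=+1, (5|11)=+1; (−1)^{1·0·5}·(+1)^0·(+1)^1 = +1.
v=7: a=7^-6·(≡1), b=7^-2·(≡5) mod 7; (1|7)=+1, (5|7)=-1; (−1)^{-6·-2·3}·(+1)^-2·(-1)^-6 = +1.
v=41: a=41^-2·(≡23), b=41^-2·(≡4) mod 41; (23|41)=+1, (4|41)=+1; (−1)^{-2·-2·20}·(+1)^-2·(+1)^-2 = +1.
v=2: v_2(a)=17, v_2(b)=10; units ≡ 7, 5 (mod 8); ε·ε+αω+βω = 1·0+17·1+10·0 ≡ 1  ⇒  (a,b)_2 = -1.
v=∞: 1870 > 0 and 5 > 0  ⇒  (a,b)_∞ = +1.
v=37: a=37^2·(≡13), b=37^2·(≡23) mod 37; (13|37)=-1, (23|37)=-1; (−1)^{2·2·18}·(-1)^2·(-1)^2 = +1.
v=17: a=17^5·(≡4), b=17^0·(≡12) mod 17; (4|17)=+1, (12|17)=-1; (−1)^{5·0·8}·(+1)^0·(-1)^5 = -1.
v=3: a=3^-2·(≡1), b=3^-4·(≡2) mod 3; (1|3)=+1, (2|3)=-1; (−1)^{-2·-4·1}·(+1)^-4·(-1)^-2 = +1.
v=5: a=5^3·(≡1), b=5^3·(≡4) mod 5; (1|5)=+1, (4|5)=+1; (−1)^{3·3·2}·(+1)^3·(+1)^3 = +1.
Ram(1870, 5) = {2, 17}; no ℚ_2-point on the conic.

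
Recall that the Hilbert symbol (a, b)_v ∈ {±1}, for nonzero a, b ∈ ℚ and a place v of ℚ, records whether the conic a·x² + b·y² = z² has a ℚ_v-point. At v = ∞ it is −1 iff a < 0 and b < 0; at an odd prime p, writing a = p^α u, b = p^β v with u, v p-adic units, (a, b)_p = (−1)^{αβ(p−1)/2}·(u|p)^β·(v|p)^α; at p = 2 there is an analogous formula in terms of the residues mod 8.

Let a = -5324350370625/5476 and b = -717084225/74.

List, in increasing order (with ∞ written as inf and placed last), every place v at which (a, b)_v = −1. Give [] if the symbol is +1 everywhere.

[2, 3, 13, 17, 23, inf]

Mod squares: a ≡ -96577, b ≡ -235841034. Check v ∈ {∞, 2, 3, 5, 11, 13, 17, 19, 23, 37}.
v=23: a=23^1·(≡11), b=23^1·(≡15) mod 23; (11|23)=-1, (15|23)=-1; (−1)^{1·1·11}·(-1)^1·(-1)^1 = -1.
v=5: a=5^4·(≡2), b=5^2·(≡4) mod 5; (2|5)=-1, (4|5)=+1; (−1)^{4·2·2}·(-1)^2·(+1)^4 = +1.
v=2: v_2(a)=-2, v_2(b)=-1; units ≡ 7, 3 (mod 8); ε·ε+αω+βω = 1·1+-2·1+-1·0 ≡ 1  ⇒  (a,b)_2 = -1.
v=19: a=19^1·(≡17), b=19^1·(≡18) mod 19; (17|19)=+1, (18|19)=-1; (−1)^{1·1·9}·(+1)^1·(-1)^1 = +1.
v=13: a=13^1·(≡5), b=13^1·(≡3) mod 13; (5|13)=-1, (3|13)=+1; (−1)^{1·1·6}·(-1)^1·(+1)^1 = -1.
v=11: a=11^2·(≡9), b=11^1·(≡7) mod 11; (9|11)=+1, (7|11)=-1; (−1)^{2·1·5}·(+1)^1·(-1)^2 = +1.
v=3: a=3^6·(≡2), b=3^3·(≡2) mod 3; (2|3)=-1, (2|3)=-1; (−1)^{6·3·1}·(-1)^3·(-1)^6 = -1.
v=∞: -96577 < 0 and -235841034 < 0  ⇒  (a,b)_∞ = -1.
v=37: a=37^-2·(≡7), b=37^-1·(≡5) mod 37; (7|37)=+1, (5|37)=-1; (−1)^{-2·-1·18}·(+1)^-1·(-1)^-2 = +1.
v=17: a=17^1·(≡10), b=17^1·(≡2) mod 17; (10|17)=-1, (2|17)=+1; (−1)^{1·1·8}·(-1)^1·(+1)^1 = -1.
(-96577, -235841034 / ℚ) ramifies at {2, 3, 13, 17, 23, ∞}: a division algebra.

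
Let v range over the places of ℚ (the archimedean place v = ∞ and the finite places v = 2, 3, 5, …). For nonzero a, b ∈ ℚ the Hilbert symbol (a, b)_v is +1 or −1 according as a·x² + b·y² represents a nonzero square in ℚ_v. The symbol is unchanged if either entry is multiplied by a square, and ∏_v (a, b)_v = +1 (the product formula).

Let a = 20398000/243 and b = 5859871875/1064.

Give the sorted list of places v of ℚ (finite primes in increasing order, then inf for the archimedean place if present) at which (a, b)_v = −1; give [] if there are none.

[5, 11]

(a, b) ≡ (152985, 277106830) mod (ℚ^×)²; places V = {2, 3, 5, 7, 11, 13, 19, 31, 47, ∞}.
(a,b)_3: α=-5, u≡1; β=2, v≡1 (mod 3); (1|3)=+1, (1|3)=+1; sign (−1)^0·+1^2·+1^-5 = +1.
(a,b)_7: α=1, u≡1; β=-1, v≡5 (mod 7); (1|7)=+1, (5|7)=-1; sign (−1)^1·+1^-1·-1^1 = +1.
(a,b)_2: α=4, β=-3; u≡1, v≡7 (mod 8); ε(u)ε(v)=0·1, αω(v)=4·0, βω(u)=-3·0; sum ≡ 0  ⇒  +1.
(a,b)_31: α=1, u≡26; β=1, v≡20 (mod 31); (26|31)=-1, (20|31)=+1; sign (−1)^1·-1^1·+1^1 = +1.
(a,b)_5: α=3, u≡3; β=5, v≡1 (mod 5); (3|5)=-1, (1|5)=+1; sign (−1)^0·-1^5·+1^3 = -1.
(a,b)_47: α=1, u≡12; β=1, v≡33 (mod 47); (12|47)=+1, (33|47)=-1; sign (−1)^1·+1^1·-1^1 = +1.
(a,b)_13: α=0, u≡10; β=1, v≡6 (mod 13); (10|13)=+1, (6|13)=-1; sign (−1)^0·+1^1·-1^0 = +1.
(a,b)_19: α=0, u≡5; β=-1, v≡15 (mod 19); (5|19)=+1, (15|19)=-1; sign (−1)^0·+1^-1·-1^0 = +1.
(a,b)_11: α=0, u≡7; β=1, v≡3 (mod 11); (7|11)=-1, (3|11)=+1; sign (−1)^0·-1^1·+1^0 = -1.
(a,b)_∞: sgn(152985)=+, sgn(277106830)=+, so +1.
Ram(152985, 277106830) = {5, 11}; no ℚ_5-point on the conic.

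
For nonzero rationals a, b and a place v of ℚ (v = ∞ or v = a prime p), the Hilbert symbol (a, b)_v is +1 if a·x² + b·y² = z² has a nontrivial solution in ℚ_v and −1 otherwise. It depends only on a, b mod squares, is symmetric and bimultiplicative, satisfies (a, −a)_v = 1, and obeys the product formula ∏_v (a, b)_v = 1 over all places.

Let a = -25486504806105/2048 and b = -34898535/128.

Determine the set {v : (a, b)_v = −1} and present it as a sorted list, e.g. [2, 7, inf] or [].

(a, b) ≡ (-22610, -3230) mod (ℚ^×)²; places V = {2, 3, 5, 7, 17, 19, ∞}.
(a,b)_19: α=3, u≡17; β=1, v≡7 (mod 19); (17|19)=+1, (7|19)=+1; sign (−1)^1·+1^1·+1^3 = -1.
(a,b)_7: α=5, u≡1; β=4, v≡2 (mod 7); (1|7)=+1, (2|7)=+1; sign (−1)^0·+1^4·+1^5 = +1.
(a,b)_3: α=2, u≡1; β=2, v≡1 (mod 3); (1|3)=+1, (1|3)=+1; sign (−1)^0·+1^2·+1^2 = +1.
(a,b)_∞: sgn(-22610)=−, sgn(-3230)=−, so -1.
(a,b)_2: α=-11, β=-7; u≡7, v≡1 (mod 8); ε(u)ε(v)=1·0, αω(v)=-11·0, βω(u)=-7·0; sum ≡ 0  ⇒  +1.
(a,b)_5: α=1, u≡3; β=1, v≡1 (mod 5); (3|5)=-1, (1|5)=+1; sign (−1)^0·-1^1·+1^1 = -1.
(a,b)_17: α=3, u≡15; β=1, v≡11 (mod 17); (15|17)=+1, (11|17)=-1; sign (−1)^0·+1^1·-1^3 = -1.
|Ram(-22610, -3230)| = 4, even; anisotropic at {5, 17, 19, ∞}.

[5, 17, 19, inf]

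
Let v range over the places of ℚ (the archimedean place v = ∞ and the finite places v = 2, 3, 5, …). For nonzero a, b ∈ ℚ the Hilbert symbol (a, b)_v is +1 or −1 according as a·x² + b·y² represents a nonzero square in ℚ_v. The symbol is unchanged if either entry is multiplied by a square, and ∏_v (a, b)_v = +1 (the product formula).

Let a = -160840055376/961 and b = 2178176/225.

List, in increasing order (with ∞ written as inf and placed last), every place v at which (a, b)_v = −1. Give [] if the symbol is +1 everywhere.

Mod squares: a ≡ -21, b ≡ 34034. Check v ∈ {∞, 2, 3, 5, 7, 11, 13, 17, 31}.
v=13: a=13^2·(≡6), b=13^1·(≡2) mod 13; (6|13)=-1, (2|13)=-1; (−1)^{2·1·6}·(-1)^1·(-1)^2 = -1.
v=2: v_2(a)=4, v_2(b)=7; units ≡ 3, 1 (mod 8); ε·ε+αω+βω = 1·0+4·0+7·1 ≡ 1  ⇒  (a,b)_2 = -1.
v=17: a=17^2·(≡13), b=17^1·(≡4) mod 17; (13|17)=+1, (4|17)=+1; (−1)^{2·1·8}·(+1)^1·(+1)^2 = +1.
v=31: a=31^-2·(≡28), b=31^0·(≡30) mod 31; (28|31)=+1, (30|31)=-1; (−1)^{-2·0·15}·(+1)^0·(-1)^-2 = +1.
v=5: a=5^0·(≡4), b=5^-2·(≡4) mod 5; (4|5)=+1, (4|5)=+1; (−1)^{0·-2·2}·(+1)^-2·(+1)^0 = +1.
v=7: a=7^1·(≡1), b=7^1·(≡4) mod 7; (1|7)=+1, (4|7)=+1; (−1)^{1·1·3}·(+1)^1·(+1)^1 = -1.
v=11: a=11^2·(≡5), b=11^1·(≡1) mod 11; (5|11)=+1, (1|11)=+1; (−1)^{2·1·5}·(+1)^1·(+1)^2 = +1.
v=3: a=3^5·(≡2), b=3^-2·(≡2) mod 3; (2|3)=-1, (2|3)=-1; (−1)^{5·-2·1}·(-1)^-2·(-1)^5 = -1.
v=∞: -21 < 0 and 34034 > 0  ⇒  (a,b)_∞ = +1.
(-21, 34034 / ℚ) ramifies at {2, 3, 7, 13}: a division algebra.

[2, 3, 7, 13]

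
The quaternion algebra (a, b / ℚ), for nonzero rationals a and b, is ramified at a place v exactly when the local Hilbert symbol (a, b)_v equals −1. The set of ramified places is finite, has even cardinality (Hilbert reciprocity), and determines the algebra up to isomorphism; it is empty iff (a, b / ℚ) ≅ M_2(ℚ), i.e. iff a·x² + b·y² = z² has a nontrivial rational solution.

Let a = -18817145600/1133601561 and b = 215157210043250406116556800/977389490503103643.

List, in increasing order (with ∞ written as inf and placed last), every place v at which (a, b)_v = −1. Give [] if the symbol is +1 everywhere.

Mod squares: a ≡ -11, b ≡ 6. Check v ∈ {∞, 2, 3, 5, 7, 11, 13, 19, 29, 43, 47, 53}.
v=∞: -11 < 0 and 6 > 0  ⇒  (a,b)_∞ = +1.
v=11: a=11^3·(≡10), b=11^6·(≡6) mod 11; (10|11)=-1, (6|11)=-1; (−1)^{3·6·5}·(-1)^6·(-1)^3 = -1.
v=5: a=5^2·(≡1), b=5^2·(≡4) mod 5; (1|5)=+1, (4|5)=+1; (−1)^{2·2·2}·(+1)^2·(+1)^2 = +1.
v=47: a=47^2·(≡3), b=47^4·(≡9) mod 47; (3|47)=+1, (9|47)=+1; (−1)^{2·4·23}·(+1)^4·(+1)^2 = +1.
v=29: a=29^-2·(≡10), b=29^-4·(≡7) mod 29; (10|29)=-1, (7|29)=+1; (−1)^{-2·-4·14}·(-1)^-4·(+1)^-2 = +1.
v=43: a=43^-2·(≡19), b=43^0·(≡6) mod 43; (19|43)=-1, (6|43)=+1; (−1)^{-2·0·21}·(-1)^0·(+1)^-2 = +1.
v=13: a=13^0·(≡7), b=13^2·(≡11) mod 13; (7|13)=-1, (11|13)=-1; (−1)^{0·2·6}·(-1)^2·(-1)^0 = +1.
v=7: a=7^0·(≡6), b=7^-4·(≡6) mod 7; (6|7)=-1, (6|7)=-1; (−1)^{0·-4·3}·(-1)^-4·(-1)^0 = +1.
v=19: a=19^0·(≡15), b=19^-2·(≡1) mod 19; (15|19)=-1, (1|19)=+1; (−1)^{0·-2·9}·(-1)^-2·(+1)^0 = +1.
v=2: v_2(a)=8, v_2(b)=21; units ≡ 5, 3 (mod 8); ε·ε+αω+βω = 0·1+8·1+21·1 ≡ 1  ⇒  (a,b)_2 = -1.
v=53: a=53^0·(≡10), b=53^2·(≡10) mod 53; (10|53)=+1, (10|53)=+1; (−1)^{0·2·26}·(+1)^2·(+1)^0 = +1.
v=3: a=3^-6·(≡1), b=3^-13·(≡2) mod 3; (1|3)=+1, (2|3)=-1; (−1)^{-6·-13·1}·(+1)^-13·(-1)^-6 = +1.
Ram(-11, 6) = {2, 11}; no ℚ_2-point on the conic.

[2, 11]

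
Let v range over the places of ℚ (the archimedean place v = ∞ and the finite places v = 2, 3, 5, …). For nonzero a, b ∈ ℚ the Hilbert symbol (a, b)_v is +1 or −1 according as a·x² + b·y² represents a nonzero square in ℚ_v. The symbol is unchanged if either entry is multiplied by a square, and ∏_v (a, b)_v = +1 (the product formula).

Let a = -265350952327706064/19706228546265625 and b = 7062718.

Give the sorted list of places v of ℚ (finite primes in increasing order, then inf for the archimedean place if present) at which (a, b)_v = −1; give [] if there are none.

[17, 29]

Mod squares: a ≡ -29, b ≡ 8398. Check v ∈ {∞, 2, 3, 5, 7, 13, 17, 19, 23, 29, 37, 41, 43}.
v=17: a=17^2·(≡14), b=17^1·(≡8) mod 17; (14|17)=-1, (8|17)=+1; (−1)^{2·1·8}·(-1)^1·(+1)^2 = -1.
v=∞: -29 < 0 and 8398 > 0  ⇒  (a,b)_∞ = +1.
v=2: v_2(a)=4, v_2(b)=1; units ≡ 3, 7 (mod 8); ε·ε+αω+βω = 1·1+4·0+1·1 ≡ 0  ⇒  (a,b)_2 = +1.
v=29: a=29^3·(≡13), b=29^2·(≡17) mod 29; (13|29)=+1, (17|29)=-1; (−1)^{3·2·14}·(+1)^2·(-1)^3 = -1.
v=43: a=43^-2·(≡41), b=43^0·(≡11) mod 43; (41|43)=+1, (11|43)=+1; (−1)^{-2·0·21}·(+1)^0·(+1)^-2 = +1.
v=13: a=13^-2·(≡10), b=13^1·(≡3) mod 13; (10|13)=+1, (3|13)=+1; (−1)^{-2·1·6}·(+1)^1·(+1)^-2 = +1.
v=37: a=37^2·(≡15), b=37^0·(≡10) mod 37; (15|37)=-1, (10|37)=+1; (−1)^{2·0·18}·(-1)^0·(+1)^2 = +1.
v=23: a=23^2·(≡10), b=23^0·(≡16) mod 23; (10|23)=-1, (16|23)=+1; (−1)^{2·0·11}·(-1)^0·(+1)^2 = +1.
v=3: a=3^2·(≡1), b=3^0·(≡1) mod 3; (1|3)=+1, (1|3)=+1; (−1)^{2·0·1}·(+1)^0·(+1)^2 = +1.
v=19: a=19^2·(≡5), b=19^1·(≡6) mod 19; (5|19)=+1, (6|19)=+1; (−1)^{2·1·9}·(+1)^1·(+1)^2 = +1.
v=5: a=5^-6·(≡1), b=5^0·(≡3) mod 5; (1|5)=+1, (3|5)=-1; (−1)^{-6·0·2}·(+1)^0·(-1)^-6 = +1.
v=7: a=7^-4·(≡6), b=7^0·(≡5) mod 7; (6|7)=-1, (5|7)=-1; (−1)^{-4·0·3}·(-1)^0·(-1)^-4 = +1.
v=41: a=41^-2·(≡17), b=41^0·(≡17) mod 41; (17|41)=-1, (17|41)=-1; (−1)^{-2·0·20}·(-1)^0·(-1)^-2 = +1.
|Ram(-29, 8398)| = 2, even; anisotropic at {17, 29}.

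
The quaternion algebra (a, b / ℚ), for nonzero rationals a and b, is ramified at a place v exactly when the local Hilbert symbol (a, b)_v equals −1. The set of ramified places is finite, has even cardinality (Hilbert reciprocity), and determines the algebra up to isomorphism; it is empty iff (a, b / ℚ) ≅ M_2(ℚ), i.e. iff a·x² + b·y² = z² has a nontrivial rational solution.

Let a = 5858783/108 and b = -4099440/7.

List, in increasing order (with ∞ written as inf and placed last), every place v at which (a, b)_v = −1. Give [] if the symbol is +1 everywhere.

[3, 7]

Mod squares: a ≡ 358701, b ≡ -1793505. Check v ∈ {∞, 2, 3, 5, 7, 19, 29, 31}.
v=3: a=3^-3·(≡2), b=3^1·(≡2) mod 3; (2|3)=-1, (2|3)=-1; (−1)^{-3·1·1}·(-1)^1·(-1)^-3 = -1.
v=29: a=29^1·(≡2), b=29^1·(≡27) mod 29; (2|29)=-1, (27|29)=-1; (−1)^{1·1·14}·(-1)^1·(-1)^1 = +1.
v=7: a=7^3·(≡5), b=7^-1·(≡5) mod 7; (5|7)=-1, (5|7)=-1; (−1)^{3·-1·3}·(-1)^-1·(-1)^3 = -1.
v=5: a=5^0·(≡1), b=5^1·(≡1) mod 5; (1|5)=+1, (1|5)=+1; (−1)^{0·1·2}·(+1)^1·(+1)^0 = +1.
v=∞: 358701 > 0 and -1793505 < 0  ⇒  (a,b)_∞ = +1.
v=2: v_2(a)=-2, v_2(b)=4; units ≡ 5, 7 (mod 8); ε·ε+αω+βω = 0·1+-2·0+4·1 ≡ 0  ⇒  (a,b)_2 = +1.
v=31: a=31^1·(≡28), b=31^1·(≡23) mod 31; (28|31)=+1, (23|31)=-1; (−1)^{1·1·15}·(+1)^1·(-1)^1 = +1.
v=19: a=19^1·(≡18), b=19^1·(≡6) mod 19; (18|19)=-1, (6|19)=+1; (−1)^{1·1·9}·(-1)^1·(+1)^1 = +1.
|Ram(358701, -1793505)| = 2, even; anisotropic at {3, 7}.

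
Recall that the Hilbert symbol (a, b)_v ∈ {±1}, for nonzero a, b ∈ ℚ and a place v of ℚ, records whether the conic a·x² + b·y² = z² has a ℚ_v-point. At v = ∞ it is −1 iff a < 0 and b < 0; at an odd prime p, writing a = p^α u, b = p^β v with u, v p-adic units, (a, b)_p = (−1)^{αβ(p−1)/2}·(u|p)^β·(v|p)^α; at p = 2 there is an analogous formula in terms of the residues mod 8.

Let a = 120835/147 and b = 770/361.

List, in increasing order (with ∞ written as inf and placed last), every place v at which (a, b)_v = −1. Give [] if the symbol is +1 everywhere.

[3, 7]

Mod squares: a ≡ 2145, b ≡ 770. Check v ∈ {∞, 2, 3, 5, 7, 11, 13, 19}.
v=13: a=13^3·(≡4), b=13^0·(≡12) mod 13; (4|13)=+1, (12|13)=+1; (−1)^{3·0·6}·(+1)^0·(+1)^3 = +1.
v=3: a=3^-1·(≡1), b=3^0·(≡2) mod 3; (1|3)=+1, (2|3)=-1; (−1)^{-1·0·1}·(+1)^0·(-1)^-1 = -1.
v=2: v_2(a)=0, v_2(b)=1; units ≡ 1, 1 (mod 8); ε·ε+αω+βω = 0·0+0·0+1·0 ≡ 0  ⇒  (a,b)_2 = +1.
v=7: a=7^-2·(≡5), b=7^1·(≡3) mod 7; (5|7)=-1, (3|7)=-1; (−1)^{-2·1·3}·(-1)^1·(-1)^-2 = -1.
v=19: a=19^0·(≡1), b=19^-2·(≡10) mod 19; (1|19)=+1, (10|19)=-1; (−1)^{0·-2·9}·(+1)^-2·(-1)^0 = +1.
v=11: a=11^1·(≡10), b=11^1·(≡9) mod 11; (10|11)=-1, (9|11)=+1; (−1)^{1·1·5}·(-1)^1·(+1)^1 = +1.
v=5: a=5^1·(≡1), b=5^1·(≡4) mod 5; (1|5)=+1, (4|5)=+1; (−1)^{1·1·2}·(+1)^1·(+1)^1 = +1.
v=∞: 2145 > 0 and 770 > 0  ⇒  (a,b)_∞ = +1.
(2145, 770 / ℚ) ramifies at {3, 7}: a division algebra.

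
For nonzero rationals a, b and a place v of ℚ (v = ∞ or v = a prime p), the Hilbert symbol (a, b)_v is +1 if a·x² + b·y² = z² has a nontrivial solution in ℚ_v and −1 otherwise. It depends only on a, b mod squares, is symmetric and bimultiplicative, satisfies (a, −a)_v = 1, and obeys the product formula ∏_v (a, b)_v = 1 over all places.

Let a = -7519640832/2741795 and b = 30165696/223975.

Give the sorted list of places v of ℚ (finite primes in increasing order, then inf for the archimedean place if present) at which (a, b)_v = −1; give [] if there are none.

[11, 37]

(a, b) ≡ (-5735, 341) mod (ℚ^×)²; places V = {2, 3, 5, 7, 11, 17, 19, 23, 31, 37, ∞}.
(a,b)_5: α=-1, u≡2; β=-2, v≡4 (mod 5); (2|5)=-1, (4|5)=+1; sign (−1)^0·-1^-2·+1^-1 = +1.
(a,b)_23: α=0, u≡11; β=2, v≡7 (mod 23); (11|23)=-1, (7|23)=-1; sign (−1)^0·-1^2·-1^0 = +1.
(a,b)_7: α=-2, u≡6; β=0, v≡5 (mod 7); (6|7)=-1, (5|7)=-1; sign (−1)^0·-1^0·-1^-2 = +1.
(a,b)_31: α=-1, u≡14; β=-1, v≡15 (mod 31); (14|31)=+1, (15|31)=-1; sign (−1)^1·+1^-1·-1^-1 = +1.
(a,b)_19: α=-2, u≡8; β=0, v≡14 (mod 19); (8|19)=-1, (14|19)=-1; sign (−1)^0·-1^0·-1^-2 = +1.
(a,b)_37: α=1, u≡33; β=0, v≡24 (mod 37); (33|37)=+1, (24|37)=-1; sign (−1)^0·+1^0·-1^1 = -1.
(a,b)_∞: sgn(-5735)=−, sgn(341)=+, so +1.
(a,b)_11: α=2, u≡6; β=1, v≡9 (mod 11); (6|11)=-1, (9|11)=+1; sign (−1)^0·-1^1·+1^2 = -1.
(a,b)_3: α=8, u≡1; β=4, v≡2 (mod 3); (1|3)=+1, (2|3)=-1; sign (−1)^0·+1^4·-1^8 = +1.
(a,b)_2: α=8, β=6; u≡1, v≡5 (mod 8); ε(u)ε(v)=0·0, αω(v)=8·1, βω(u)=6·0; sum ≡ 0  ⇒  +1.
(a,b)_17: α=0, u≡6; β=-2, v≡8 (mod 17); (6|17)=-1, (8|17)=+1; sign (−1)^0·-1^-2·+1^0 = +1.
Ram(-5735, 341) = {11, 37}; no ℚ_11-point on the conic.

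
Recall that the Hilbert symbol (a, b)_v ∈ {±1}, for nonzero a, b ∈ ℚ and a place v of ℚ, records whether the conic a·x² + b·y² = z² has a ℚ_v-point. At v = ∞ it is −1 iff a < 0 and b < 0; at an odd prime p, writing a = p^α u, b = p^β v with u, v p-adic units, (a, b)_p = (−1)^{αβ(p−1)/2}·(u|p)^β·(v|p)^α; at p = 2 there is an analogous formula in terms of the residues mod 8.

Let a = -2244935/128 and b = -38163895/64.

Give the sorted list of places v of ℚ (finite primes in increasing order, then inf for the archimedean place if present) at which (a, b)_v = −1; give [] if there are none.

[11, inf]

(a, b) ≡ (-1870, -55) mod (ℚ^×)²; places V = {2, 5, 7, 11, 17, ∞}.
(a,b)_7: α=4, u≡5; β=4, v≡2 (mod 7); (5|7)=-1, (2|7)=+1; sign (−1)^0·-1^4·+1^4 = +1.
(a,b)_∞: sgn(-1870)=−, sgn(-55)=−, so -1.
(a,b)_17: α=1, u≡2; β=2, v≡4 (mod 17); (2|17)=+1, (4|17)=+1; sign (−1)^0·+1^2·+1^1 = +1.
(a,b)_5: α=1, u≡1; β=1, v≡4 (mod 5); (1|5)=+1, (4|5)=+1; sign (−1)^0·+1^1·+1^1 = +1.
(a,b)_11: α=1, u≡6; β=1, v≡6 (mod 11); (6|11)=-1, (6|11)=-1; sign (−1)^1·-1^1·-1^1 = -1.
(a,b)_2: α=-7, β=-6; u≡1, v≡1 (mod 8); ε(u)ε(v)=0·0, αω(v)=-7·0, βω(u)=-6·0; sum ≡ 0  ⇒  +1.
Ram(-1870, -55) = {11, ∞}; no ℚ_11-point on the conic.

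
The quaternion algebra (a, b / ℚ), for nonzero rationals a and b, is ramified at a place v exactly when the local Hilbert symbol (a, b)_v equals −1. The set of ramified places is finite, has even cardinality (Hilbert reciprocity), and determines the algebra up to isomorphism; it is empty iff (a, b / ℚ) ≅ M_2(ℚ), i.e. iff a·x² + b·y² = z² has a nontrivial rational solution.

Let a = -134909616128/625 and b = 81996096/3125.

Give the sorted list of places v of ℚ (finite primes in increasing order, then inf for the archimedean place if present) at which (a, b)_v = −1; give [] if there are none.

[5, 19]

(a, b) ≡ (-38, 105) mod (ℚ^×)²; places V = {2, 3, 5, 7, 13, 19, ∞}.
(a,b)_5: α=-4, u≡2; β=-5, v≡1 (mod 5); (2|5)=-1, (1|5)=+1; sign (−1)^0·-1^-5·+1^-4 = -1.
(a,b)_∞: sgn(-38)=−, sgn(105)=+, so +1.
(a,b)_13: α=0, u≡12; β=2, v≡10 (mod 13); (12|13)=+1, (10|13)=+1; sign (−1)^0·+1^2·+1^0 = +1.
(a,b)_19: α=3, u≡1; β=2, v≡18 (mod 19); (1|19)=+1, (18|19)=-1; sign (−1)^0·+1^2·-1^3 = -1.
(a,b)_3: α=0, u≡1; β=1, v≡2 (mod 3); (1|3)=+1, (2|3)=-1; sign (−1)^0·+1^1·-1^0 = +1.
(a,b)_7: α=4, u≡1; β=1, v≡4 (mod 7); (1|7)=+1, (4|7)=+1; sign (−1)^0·+1^1·+1^4 = +1.
(a,b)_2: α=13, β=6; u≡5, v≡1 (mod 8); ε(u)ε(v)=0·0, αω(v)=13·0, βω(u)=6·1; sum ≡ 0  ⇒  +1.
|Ram(-38, 105)| = 2, even; anisotropic at {5, 19}.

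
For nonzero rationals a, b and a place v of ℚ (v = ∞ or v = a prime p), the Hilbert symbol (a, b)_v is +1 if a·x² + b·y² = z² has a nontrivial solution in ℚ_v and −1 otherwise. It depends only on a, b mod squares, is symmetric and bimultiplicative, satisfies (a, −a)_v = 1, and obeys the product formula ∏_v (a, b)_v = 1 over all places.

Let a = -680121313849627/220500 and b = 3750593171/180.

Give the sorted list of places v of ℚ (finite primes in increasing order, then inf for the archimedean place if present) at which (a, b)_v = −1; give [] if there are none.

(a, b) ≡ (-103415, 81055) mod (ℚ^×)²; places V = {2, 3, 5, 7, 13, 29, 37, 43, ∞}.
(a,b)_5: α=-3, u≡2; β=-1, v≡1 (mod 5); (2|5)=-1, (1|5)=+1; sign (−1)^0·-1^-1·+1^-3 = -1.
(a,b)_∞: sgn(-103415)=−, sgn(81055)=+, so +1.
(a,b)_7: α=-2, u≡6; β=0, v≡2 (mod 7); (6|7)=-1, (2|7)=+1; sign (−1)^0·-1^0·+1^-2 = +1.
(a,b)_13: α=5, u≡4; β=3, v≡2 (mod 13); (4|13)=+1, (2|13)=-1; sign (−1)^0·+1^3·-1^5 = -1.
(a,b)_29: α=2, u≡20; β=1, v≡18 (mod 29); (20|29)=+1, (18|29)=-1; sign (−1)^0·+1^1·-1^2 = +1.
(a,b)_43: α=1, u≡29; β=1, v≡6 (mod 43); (29|43)=-1, (6|43)=+1; sign (−1)^1·-1^1·+1^1 = +1.
(a,b)_2: α=-2, β=-2; u≡1, v≡7 (mod 8); ε(u)ε(v)=0·1, αω(v)=-2·0, βω(u)=-2·0; sum ≡ 0  ⇒  +1.
(a,b)_3: α=-2, u≡1; β=-2, v≡1 (mod 3); (1|3)=+1, (1|3)=+1; sign (−1)^0·+1^-2·+1^-2 = +1.
(a,b)_37: α=3, u≡6; β=2, v≡16 (mod 37); (6|37)=-1, (16|37)=+1; sign (−1)^0·-1^2·+1^3 = +1.
(-103415, 81055 / ℚ) ramifies at {5, 13}: a division algebra.

[5, 13]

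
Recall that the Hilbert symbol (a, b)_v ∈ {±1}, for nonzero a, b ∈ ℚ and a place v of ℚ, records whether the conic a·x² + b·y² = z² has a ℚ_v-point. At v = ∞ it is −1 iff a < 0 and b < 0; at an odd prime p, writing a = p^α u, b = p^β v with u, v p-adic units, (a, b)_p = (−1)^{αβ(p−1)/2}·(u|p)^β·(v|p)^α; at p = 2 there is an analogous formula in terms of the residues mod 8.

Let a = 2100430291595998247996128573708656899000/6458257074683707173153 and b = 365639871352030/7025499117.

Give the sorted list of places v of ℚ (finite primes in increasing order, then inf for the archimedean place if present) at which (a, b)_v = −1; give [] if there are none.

[5, 7, 11, 13]

(a, b) ≡ (30030, 24310) mod (ℚ^×)²; places V = {2, 3, 5, 7, 11, 13, 17, 19, 37, 41, ∞}.
(a,b)_3: α=-21, u≡2; β=-8, v≡1 (mod 3); (2|3)=-1, (1|3)=+1; sign (−1)^0·-1^-8·+1^-21 = +1.
(a,b)_5: α=3, u≡4; β=1, v≡3 (mod 5); (4|5)=+1, (3|5)=-1; sign (−1)^0·+1^1·-1^3 = -1.
(a,b)_17: α=8, u≡1; β=3, v≡9 (mod 17); (1|17)=+1, (9|17)=+1; sign (−1)^0·+1^3·+1^8 = +1.
(a,b)_7: α=-5, u≡3; β=-2, v≡6 (mod 7); (3|7)=-1, (6|7)=-1; sign (−1)^0·-1^-2·-1^-5 = -1.
(a,b)_11: α=3, u≡6; β=1, v≡2 (mod 11); (6|11)=-1, (2|11)=-1; sign (−1)^1·-1^1·-1^3 = -1.
(a,b)_37: α=10, u≡6; β=4, v≡4 (mod 37); (6|37)=-1, (4|37)=+1; sign (−1)^0·-1^4·+1^10 = +1.
(a,b)_19: α=6, u≡13; β=2, v≡4 (mod 19); (13|19)=-1, (4|19)=+1; sign (−1)^0·-1^2·+1^6 = +1.
(a,b)_2: α=3, β=1; u≡7, v≡3 (mod 8); ε(u)ε(v)=1·1, αω(v)=3·1, βω(u)=1·0; sum ≡ 0  ⇒  +1.
(a,b)_13: α=-1, u≡1; β=-1, v≡6 (mod 13); (1|13)=+1, (6|13)=-1; sign (−1)^0·+1^-1·-1^-1 = -1.
(a,b)_∞: sgn(30030)=+, sgn(24310)=+, so +1.
(a,b)_41: α=-4, u≡32; β=-2, v≡12 (mod 41); (32|41)=+1, (12|41)=-1; sign (−1)^0·+1^-2·-1^-4 = +1.
|Ram(30030, 24310)| = 4, even; anisotropic at {5, 7, 11, 13}.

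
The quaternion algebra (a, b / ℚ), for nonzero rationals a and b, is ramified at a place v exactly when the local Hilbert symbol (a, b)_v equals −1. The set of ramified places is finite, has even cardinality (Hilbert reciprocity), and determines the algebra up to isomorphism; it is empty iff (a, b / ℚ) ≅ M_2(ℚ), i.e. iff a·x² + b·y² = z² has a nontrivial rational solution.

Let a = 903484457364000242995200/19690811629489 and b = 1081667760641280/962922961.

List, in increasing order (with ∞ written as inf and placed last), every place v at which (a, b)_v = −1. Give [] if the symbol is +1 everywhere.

(a, b) ≡ (17, 645) mod (ℚ^×)²; places V = {2, 3, 5, 7, 11, 13, 17, 23, 31, 43, ∞}.
(a,b)_23: α=6, u≡14; β=4, v≡12 (mod 23); (14|23)=-1, (12|23)=+1; sign (−1)^0·-1^4·+1^6 = +1.
(a,b)_17: α=3, u≡13; β=2, v≡8 (mod 17); (13|17)=+1, (8|17)=+1; sign (−1)^0·+1^2·+1^3 = +1.
(a,b)_3: α=8, u≡2; β=5, v≡2 (mod 3); (2|3)=-1, (2|3)=-1; sign (−1)^0·-1^5·-1^8 = -1.
(a,b)_43: α=2, u≡17; β=1, v≡24 (mod 43); (17|43)=+1, (24|43)=+1; sign (−1)^0·+1^1·+1^2 = +1.
(a,b)_13: α=-4, u≡3; β=-2, v≡6 (mod 13); (3|13)=+1, (6|13)=-1; sign (−1)^0·+1^-2·-1^-4 = +1.
(a,b)_2: α=12, β=8; u≡1, v≡5 (mod 8); ε(u)ε(v)=0·0, αω(v)=12·1, βω(u)=8·0; sum ≡ 0  ⇒  +1.
(a,b)_31: α=-2, u≡26; β=-2, v≡2 (mod 31); (26|31)=-1, (2|31)=+1; sign (−1)^0·-1^-2·+1^-2 = +1.
(a,b)_7: α=-2, u≡6; β=-2, v≡2 (mod 7); (6|7)=-1, (2|7)=+1; sign (−1)^0·-1^-2·+1^-2 = +1.
(a,b)_5: α=2, u≡2; β=1, v≡1 (mod 5); (2|5)=-1, (1|5)=+1; sign (−1)^0·-1^1·+1^2 = -1.
(a,b)_∞: sgn(17)=+, sgn(645)=+, so +1.
(a,b)_11: α=-4, u≡2; β=-2, v≡7 (mod 11); (2|11)=-1, (7|11)=-1; sign (−1)^0·-1^-2·-1^-4 = +1.
Ram(17, 645) = {3, 5}; no ℚ_3-point on the conic.

[3, 5]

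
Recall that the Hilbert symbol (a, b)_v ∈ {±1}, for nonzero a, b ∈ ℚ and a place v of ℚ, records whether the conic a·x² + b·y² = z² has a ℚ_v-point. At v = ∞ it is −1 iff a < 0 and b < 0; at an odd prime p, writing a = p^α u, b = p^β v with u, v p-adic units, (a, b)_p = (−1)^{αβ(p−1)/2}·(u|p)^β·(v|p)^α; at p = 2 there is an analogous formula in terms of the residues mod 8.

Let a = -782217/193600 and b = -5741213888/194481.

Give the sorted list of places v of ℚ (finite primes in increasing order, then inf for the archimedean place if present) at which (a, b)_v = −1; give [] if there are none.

[19, inf]

Mod squares: a ≡ -1073, b ≡ -323. Check v ∈ {∞, 2, 3, 5, 7, 11, 17, 19, 29, 31, 37}.
v=11: a=11^-2·(≡3), b=11^0·(≡8) mod 11; (3|11)=+1, (8|11)=-1; (−1)^{-2·0·5}·(+1)^0·(-1)^-2 = +1.
v=3: a=3^6·(≡1), b=3^-4·(≡1) mod 3; (1|3)=+1, (1|3)=+1; (−1)^{6·-4·1}·(+1)^-4·(+1)^6 = +1.
v=31: a=31^0·(≡26), b=31^2·(≡20) mod 31; (26|31)=-1, (20|31)=+1; (−1)^{0·2·15}·(-1)^2·(+1)^0 = +1.
v=29: a=29^1·(≡8), b=29^0·(≡22) mod 29; (8|29)=-1, (22|29)=+1; (−1)^{1·0·14}·(-1)^0·(+1)^1 = +1.
v=37: a=37^1·(≡13), b=37^0·(≡25) mod 37; (13|37)=-1, (25|37)=+1; (−1)^{1·0·18}·(-1)^0·(+1)^1 = +1.
v=∞: -1073 < 0 and -323 < 0  ⇒  (a,b)_∞ = -1.
v=5: a=5^-2·(≡2), b=5^0·(≡2) mod 5; (2|5)=-1, (2|5)=-1; (−1)^{-2·0·2}·(-1)^0·(-1)^-2 = +1.
v=19: a=19^0·(≡12), b=19^1·(≡10) mod 19; (12|19)=-1, (10|19)=-1; (−1)^{0·1·9}·(-1)^1·(-1)^0 = -1.
v=2: v_2(a)=-6, v_2(b)=6; units ≡ 7, 5 (mod 8); ε·ε+αω+βω = 1·0+-6·1+6·0 ≡ 0  ⇒  (a,b)_2 = +1.
v=7: a=7^0·(≡5), b=7^-4·(≡6) mod 7; (5|7)=-1, (6|7)=-1; (−1)^{0·-4·3}·(-1)^-4·(-1)^0 = +1.
v=17: a=17^0·(≡1), b=17^3·(≡4) mod 17; (1|17)=+1, (4|17)=+1; (−1)^{0·3·8}·(+1)^3·(+1)^0 = +1.
|Ram(-1073, -323)| = 2, even; anisotropic at {19, ∞}.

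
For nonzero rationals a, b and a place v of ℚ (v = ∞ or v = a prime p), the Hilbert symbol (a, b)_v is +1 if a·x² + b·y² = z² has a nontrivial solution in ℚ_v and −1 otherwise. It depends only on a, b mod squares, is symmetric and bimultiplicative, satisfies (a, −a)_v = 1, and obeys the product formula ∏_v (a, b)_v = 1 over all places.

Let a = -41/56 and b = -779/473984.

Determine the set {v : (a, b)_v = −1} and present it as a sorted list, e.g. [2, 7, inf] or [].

(a, b) ≡ (-574, -10906) mod (ℚ^×)²; places V = {2, 7, 19, 23, 41, ∞}.
(a,b)_23: α=0, u≡12; β=-2, v≡20 (mod 23); (12|23)=+1, (20|23)=-1; sign (−1)^0·+1^-2·-1^0 = +1.
(a,b)_2: α=-3, β=-7; u≡1, v≡3 (mod 8); ε(u)ε(v)=0·1, αω(v)=-3·1, βω(u)=-7·0; sum ≡ 1  ⇒  -1.
(a,b)_7: α=-1, u≡1; β=-1, v≡5 (mod 7); (1|7)=+1, (5|7)=-1; sign (−1)^1·+1^-1·-1^-1 = +1.
(a,b)_19: α=0, u≡3; β=1, v≡13 (mod 19); (3|19)=-1, (13|19)=-1; sign (−1)^0·-1^1·-1^0 = -1.
(a,b)_∞: sgn(-574)=−, sgn(-10906)=−, so -1.
(a,b)_41: α=1, u≡30; β=1, v≡18 (mod 41); (30|41)=-1, (18|41)=+1; sign (−1)^0·-1^1·+1^1 = -1.
(-574, -10906 / ℚ) ramifies at {2, 19, 41, ∞}: a division algebra.

[2, 19, 41, inf]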